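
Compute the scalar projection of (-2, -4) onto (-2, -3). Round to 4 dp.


u.v = 16, |v| = sqrt(13) = 3.6056
Scalar projection = u.v / |v| = 16 / sqrt(13) = 4.4376

4.4376


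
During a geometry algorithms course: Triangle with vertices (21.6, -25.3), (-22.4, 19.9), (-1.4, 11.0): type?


Side lengths squared: AB^2=3979.04, BC^2=520.21, CA^2=1846.69
Sorted: [520.21, 1846.69, 3979.04]
By sides: Scalene, By angles: Obtuse

Scalene, Obtuse


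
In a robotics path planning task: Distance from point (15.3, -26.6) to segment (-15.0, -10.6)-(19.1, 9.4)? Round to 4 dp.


Project P onto AB: t = 0.4564 (clamped to [0,1])
Closest point on segment: (0.5624, -1.4725)
Distance: 29.1305

29.1305


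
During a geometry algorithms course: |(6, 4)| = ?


|u| = sqrt(6^2 + 4^2) = sqrt(52) = 7.2111

7.2111


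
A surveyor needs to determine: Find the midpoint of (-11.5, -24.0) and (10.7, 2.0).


M = (((-11.5)+10.7)/2, ((-24)+2)/2)
= (-0.4, -11)

(-0.4, -11)


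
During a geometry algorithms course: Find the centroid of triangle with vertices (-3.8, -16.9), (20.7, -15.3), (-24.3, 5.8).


Centroid = ((x_A+x_B+x_C)/3, (y_A+y_B+y_C)/3)
= (((-3.8)+20.7+(-24.3))/3, ((-16.9)+(-15.3)+5.8)/3)
= (-2.4667, -8.8)

(-2.4667, -8.8)


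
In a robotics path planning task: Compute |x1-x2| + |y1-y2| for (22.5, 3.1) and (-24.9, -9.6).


|22.5-(-24.9)| + |3.1-(-9.6)| = 47.4 + 12.7 = 60.1

60.1


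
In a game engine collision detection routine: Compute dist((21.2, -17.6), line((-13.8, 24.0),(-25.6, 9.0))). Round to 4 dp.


|cross product| = 1015.88
|line direction| = sqrt(364.24) = 19.0851
Distance = 1015.88/sqrt(364.24) = 53.229

53.229


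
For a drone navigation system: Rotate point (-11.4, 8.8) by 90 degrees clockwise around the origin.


90° CW: (x,y) -> (y, -x)
(-11.4,8.8) -> (8.8, 11.4)

(8.8, 11.4)


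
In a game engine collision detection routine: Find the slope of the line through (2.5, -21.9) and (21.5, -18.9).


slope = (y2-y1)/(x2-x1) = ((-18.9)-(-21.9))/(21.5-2.5) = 3/19 = 0.1579

0.1579


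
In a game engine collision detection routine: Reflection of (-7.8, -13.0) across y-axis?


Reflection over y-axis: (x,y) -> (-x,y)
(-7.8, -13) -> (7.8, -13)

(7.8, -13)


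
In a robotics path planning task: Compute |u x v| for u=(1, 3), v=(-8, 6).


|u x v| = |1*6 - 3*(-8)|
= |6 - (-24)| = 30

30


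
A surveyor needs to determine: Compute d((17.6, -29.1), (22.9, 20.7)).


dx=5.3, dy=49.8
d^2 = 5.3^2 + 49.8^2 = 2508.13
d = sqrt(2508.13) = 50.0812

50.0812


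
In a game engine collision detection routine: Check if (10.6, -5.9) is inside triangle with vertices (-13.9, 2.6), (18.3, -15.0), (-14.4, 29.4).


Cross products: AB x AP = 157.5, BC x BP = 44.31, CA x CP = 652.35
All same sign? yes

Yes, inside


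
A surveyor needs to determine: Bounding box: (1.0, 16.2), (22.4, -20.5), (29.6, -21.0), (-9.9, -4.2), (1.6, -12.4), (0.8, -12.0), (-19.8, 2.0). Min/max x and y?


x range: [-19.8, 29.6]
y range: [-21, 16.2]
Bounding box: (-19.8,-21) to (29.6,16.2)

(-19.8,-21) to (29.6,16.2)


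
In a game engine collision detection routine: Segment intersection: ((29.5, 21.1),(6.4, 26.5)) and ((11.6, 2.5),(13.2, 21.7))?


Cross products: d1=-313.92, d2=138.24, d3=526.32, d4=74.16
d1*d2 < 0 and d3*d4 < 0? no

No, they don't intersect


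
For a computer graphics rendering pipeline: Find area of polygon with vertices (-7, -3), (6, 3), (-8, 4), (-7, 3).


Shoelace sum: ((-7)*3 - 6*(-3)) + (6*4 - (-8)*3) + ((-8)*3 - (-7)*4) + ((-7)*(-3) - (-7)*3)
= 91
Area = |91|/2 = 45.5

45.5


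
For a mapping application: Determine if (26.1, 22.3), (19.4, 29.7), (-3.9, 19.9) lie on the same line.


Cross product: (19.4-26.1)*(19.9-22.3) - (29.7-22.3)*((-3.9)-26.1)
= 238.08

No, not collinear


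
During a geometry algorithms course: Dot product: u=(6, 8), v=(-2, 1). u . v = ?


u . v = u_x*v_x + u_y*v_y = 6*(-2) + 8*1
= (-12) + 8 = -4

-4


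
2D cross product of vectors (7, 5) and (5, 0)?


u x v = u_x*v_y - u_y*v_x = 7*0 - 5*5
= 0 - 25 = -25

-25


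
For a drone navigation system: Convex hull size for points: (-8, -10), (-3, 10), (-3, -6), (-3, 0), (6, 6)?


Convex hull vertices (CCW): (-8, -10), (-3, -6), (6, 6), (-3, 10)
Count = 4

4


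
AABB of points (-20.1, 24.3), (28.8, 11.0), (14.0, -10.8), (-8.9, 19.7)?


x range: [-20.1, 28.8]
y range: [-10.8, 24.3]
Bounding box: (-20.1,-10.8) to (28.8,24.3)

(-20.1,-10.8) to (28.8,24.3)


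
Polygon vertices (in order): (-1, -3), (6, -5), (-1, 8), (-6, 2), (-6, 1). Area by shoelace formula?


Shoelace sum: ((-1)*(-5) - 6*(-3)) + (6*8 - (-1)*(-5)) + ((-1)*2 - (-6)*8) + ((-6)*1 - (-6)*2) + ((-6)*(-3) - (-1)*1)
= 137
Area = |137|/2 = 68.5

68.5


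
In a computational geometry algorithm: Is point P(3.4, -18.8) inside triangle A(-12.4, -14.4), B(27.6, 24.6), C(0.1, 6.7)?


Cross products: AB x AP = -792.2, BC x BP = 760.32, CA x CP = 388.38
All same sign? no

No, outside


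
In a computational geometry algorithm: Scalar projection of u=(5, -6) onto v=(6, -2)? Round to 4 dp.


u.v = 42, |v| = sqrt(40) = 6.3246
Scalar projection = u.v / |v| = 42 / sqrt(40) = 6.6408

6.6408


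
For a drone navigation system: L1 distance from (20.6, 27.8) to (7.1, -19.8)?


|20.6-7.1| + |27.8-(-19.8)| = 13.5 + 47.6 = 61.1

61.1


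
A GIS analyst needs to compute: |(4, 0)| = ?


|u| = sqrt(4^2 + 0^2) = sqrt(16) = 4

4


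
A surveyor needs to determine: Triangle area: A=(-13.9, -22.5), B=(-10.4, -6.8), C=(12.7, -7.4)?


Area = |x_A(y_B-y_C) + x_B(y_C-y_A) + x_C(y_A-y_B)|/2
= |(-8.34) + (-157.04) + (-199.39)|/2
= 364.77/2 = 182.385

182.385


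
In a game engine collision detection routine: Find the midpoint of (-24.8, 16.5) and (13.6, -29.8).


M = (((-24.8)+13.6)/2, (16.5+(-29.8))/2)
= (-5.6, -6.65)

(-5.6, -6.65)


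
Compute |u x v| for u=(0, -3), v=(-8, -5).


|u x v| = |0*(-5) - (-3)*(-8)|
= |0 - 24| = 24

24


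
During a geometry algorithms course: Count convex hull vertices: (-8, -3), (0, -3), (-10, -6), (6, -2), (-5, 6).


Convex hull vertices (CCW): (-10, -6), (6, -2), (-5, 6)
Count = 3

3


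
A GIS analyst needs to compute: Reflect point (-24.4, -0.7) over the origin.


Reflection over origin: (x,y) -> (-x,-y)
(-24.4, -0.7) -> (24.4, 0.7)

(24.4, 0.7)


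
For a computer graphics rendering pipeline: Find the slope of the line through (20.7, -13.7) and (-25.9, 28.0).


slope = (y2-y1)/(x2-x1) = (28-(-13.7))/((-25.9)-20.7) = 41.7/(-46.6) = -0.8948

-0.8948


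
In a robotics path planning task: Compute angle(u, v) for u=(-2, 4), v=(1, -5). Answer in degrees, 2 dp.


u.v = -22, |u| = sqrt(20) = 4.4721, |v| = sqrt(26) = 5.099
cos(theta) = u.v/(|u||v|) = -22/sqrt(520) = -0.964764
theta = acos(-0.964764) = 164.74 degrees

164.74 degrees


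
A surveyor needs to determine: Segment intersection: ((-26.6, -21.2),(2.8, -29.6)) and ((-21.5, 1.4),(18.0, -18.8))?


Cross products: d1=-995.72, d2=-733.64, d3=707.28, d4=445.2
d1*d2 < 0 and d3*d4 < 0? no

No, they don't intersect


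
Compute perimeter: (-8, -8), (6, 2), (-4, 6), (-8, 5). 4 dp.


Sides: (-8, -8)->(6, 2): sqrt(296) = 17.204651, (6, 2)->(-4, 6): sqrt(116) = 10.77033, (-4, 6)->(-8, 5): sqrt(17) = 4.123106, (-8, 5)->(-8, -8): sqrt(169) = 13
Sum = 45.098087
Perimeter = 45.0981

45.0981


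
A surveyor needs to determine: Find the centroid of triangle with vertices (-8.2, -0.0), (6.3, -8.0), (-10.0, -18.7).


Centroid = ((x_A+x_B+x_C)/3, (y_A+y_B+y_C)/3)
= (((-8.2)+6.3+(-10))/3, (0+(-8)+(-18.7))/3)
= (-3.9667, -8.9)

(-3.9667, -8.9)


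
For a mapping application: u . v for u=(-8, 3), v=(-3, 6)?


u . v = u_x*v_x + u_y*v_y = (-8)*(-3) + 3*6
= 24 + 18 = 42

42


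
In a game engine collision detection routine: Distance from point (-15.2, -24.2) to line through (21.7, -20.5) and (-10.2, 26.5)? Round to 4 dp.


|cross product| = 1852.33
|line direction| = sqrt(3226.61) = 56.8033
Distance = 1852.33/sqrt(3226.61) = 32.6096

32.6096


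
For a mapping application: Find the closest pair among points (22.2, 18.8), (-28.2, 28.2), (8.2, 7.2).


d(P0,P1) = 51.2691, d(P0,P2) = 18.1813, d(P1,P2) = 42.0233
Closest: P0 and P2

Closest pair: (22.2, 18.8) and (8.2, 7.2), distance = 18.1813


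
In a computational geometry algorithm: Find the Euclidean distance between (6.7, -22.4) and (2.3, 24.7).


dx=-4.4, dy=47.1
d^2 = (-4.4)^2 + 47.1^2 = 2237.77
d = sqrt(2237.77) = 47.3051

47.3051


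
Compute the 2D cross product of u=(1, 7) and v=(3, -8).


u x v = u_x*v_y - u_y*v_x = 1*(-8) - 7*3
= (-8) - 21 = -29

-29


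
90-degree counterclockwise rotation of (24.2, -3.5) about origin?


90° CCW: (x,y) -> (-y, x)
(24.2,-3.5) -> (3.5, 24.2)

(3.5, 24.2)


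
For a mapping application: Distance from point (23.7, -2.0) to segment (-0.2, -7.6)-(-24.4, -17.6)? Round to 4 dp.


Project P onto AB: t = 0 (clamped to [0,1])
Closest point on segment: (-0.2, -7.6)
Distance: 24.5473

24.5473


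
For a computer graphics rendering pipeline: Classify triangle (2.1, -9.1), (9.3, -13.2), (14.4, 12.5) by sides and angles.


Side lengths squared: AB^2=68.65, BC^2=686.5, CA^2=617.85
Sorted: [68.65, 617.85, 686.5]
By sides: Scalene, By angles: Right

Scalene, Right


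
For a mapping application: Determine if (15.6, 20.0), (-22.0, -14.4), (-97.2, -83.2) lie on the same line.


Cross product: ((-22)-15.6)*((-83.2)-20) - ((-14.4)-20)*((-97.2)-15.6)
= 0

Yes, collinear


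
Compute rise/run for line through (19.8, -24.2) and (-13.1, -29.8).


slope = (y2-y1)/(x2-x1) = ((-29.8)-(-24.2))/((-13.1)-19.8) = (-5.6)/(-32.9) = 0.1702

0.1702


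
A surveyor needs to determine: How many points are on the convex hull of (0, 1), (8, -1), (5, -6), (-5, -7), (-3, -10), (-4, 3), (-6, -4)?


Convex hull vertices (CCW): (-6, -4), (-5, -7), (-3, -10), (5, -6), (8, -1), (-4, 3)
Count = 6

6


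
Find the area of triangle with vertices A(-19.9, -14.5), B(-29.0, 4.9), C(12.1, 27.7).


Area = |x_A(y_B-y_C) + x_B(y_C-y_A) + x_C(y_A-y_B)|/2
= |453.72 + (-1223.8) + (-234.74)|/2
= 1004.82/2 = 502.41

502.41


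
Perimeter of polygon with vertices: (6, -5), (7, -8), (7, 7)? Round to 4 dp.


Sides: (6, -5)->(7, -8): sqrt(10) = 3.162278, (7, -8)->(7, 7): sqrt(225) = 15, (7, 7)->(6, -5): sqrt(145) = 12.041595
Sum = 30.203873
Perimeter = 30.2039

30.2039


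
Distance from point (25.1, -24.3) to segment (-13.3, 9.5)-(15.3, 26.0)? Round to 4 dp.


Project P onto AB: t = 0.4958 (clamped to [0,1])
Closest point on segment: (0.8802, 17.6809)
Distance: 48.4664

48.4664


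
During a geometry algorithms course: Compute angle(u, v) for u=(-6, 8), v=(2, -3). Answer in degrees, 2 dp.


u.v = -36, |u| = sqrt(100) = 10, |v| = sqrt(13) = 3.6056
cos(theta) = u.v/(|u||v|) = -36/sqrt(1300) = -0.99846
theta = acos(-0.99846) = 176.82 degrees

176.82 degrees


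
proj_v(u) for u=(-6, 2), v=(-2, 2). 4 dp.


u.v = 16, |v| = sqrt(8) = 2.8284
Scalar projection = u.v / |v| = 16 / sqrt(8) = 5.6569

5.6569


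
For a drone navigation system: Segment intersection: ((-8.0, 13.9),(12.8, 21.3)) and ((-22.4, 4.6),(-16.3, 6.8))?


Cross products: d1=25.05, d2=24.43, d3=-86.88, d4=-86.26
d1*d2 < 0 and d3*d4 < 0? no

No, they don't intersect


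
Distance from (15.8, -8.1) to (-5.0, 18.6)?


dx=-20.8, dy=26.7
d^2 = (-20.8)^2 + 26.7^2 = 1145.53
d = sqrt(1145.53) = 33.8457

33.8457


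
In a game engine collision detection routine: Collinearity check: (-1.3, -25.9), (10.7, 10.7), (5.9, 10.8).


Cross product: (10.7-(-1.3))*(10.8-(-25.9)) - (10.7-(-25.9))*(5.9-(-1.3))
= 176.88

No, not collinear


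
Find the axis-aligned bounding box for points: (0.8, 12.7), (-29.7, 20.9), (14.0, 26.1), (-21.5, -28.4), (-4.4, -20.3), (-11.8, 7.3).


x range: [-29.7, 14]
y range: [-28.4, 26.1]
Bounding box: (-29.7,-28.4) to (14,26.1)

(-29.7,-28.4) to (14,26.1)


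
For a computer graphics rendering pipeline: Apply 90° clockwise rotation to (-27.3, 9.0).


90° CW: (x,y) -> (y, -x)
(-27.3,9) -> (9, 27.3)

(9, 27.3)


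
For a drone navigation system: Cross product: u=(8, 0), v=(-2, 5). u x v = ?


u x v = u_x*v_y - u_y*v_x = 8*5 - 0*(-2)
= 40 - 0 = 40

40


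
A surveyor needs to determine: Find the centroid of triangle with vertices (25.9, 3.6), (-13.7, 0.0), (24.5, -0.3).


Centroid = ((x_A+x_B+x_C)/3, (y_A+y_B+y_C)/3)
= ((25.9+(-13.7)+24.5)/3, (3.6+0+(-0.3))/3)
= (12.2333, 1.1)

(12.2333, 1.1)


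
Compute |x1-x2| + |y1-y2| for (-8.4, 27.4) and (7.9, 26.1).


|(-8.4)-7.9| + |27.4-26.1| = 16.3 + 1.3 = 17.6

17.6


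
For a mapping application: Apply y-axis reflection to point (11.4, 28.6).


Reflection over y-axis: (x,y) -> (-x,y)
(11.4, 28.6) -> (-11.4, 28.6)

(-11.4, 28.6)


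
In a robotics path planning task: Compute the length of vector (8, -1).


|u| = sqrt(8^2 + (-1)^2) = sqrt(65) = 8.0623

8.0623


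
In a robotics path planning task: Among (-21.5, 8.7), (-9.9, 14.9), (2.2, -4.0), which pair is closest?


d(P0,P1) = 13.1529, d(P0,P2) = 26.8883, d(P1,P2) = 22.4415
Closest: P0 and P1

Closest pair: (-21.5, 8.7) and (-9.9, 14.9), distance = 13.1529


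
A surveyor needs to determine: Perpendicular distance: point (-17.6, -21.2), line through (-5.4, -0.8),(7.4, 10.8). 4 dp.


|cross product| = 119.6
|line direction| = sqrt(298.4) = 17.2743
Distance = 119.6/sqrt(298.4) = 6.9236

6.9236


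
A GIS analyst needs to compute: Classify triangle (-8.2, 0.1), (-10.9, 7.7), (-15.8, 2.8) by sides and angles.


Side lengths squared: AB^2=65.05, BC^2=48.02, CA^2=65.05
Sorted: [48.02, 65.05, 65.05]
By sides: Isosceles, By angles: Acute

Isosceles, Acute


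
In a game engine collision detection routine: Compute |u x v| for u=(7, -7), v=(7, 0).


|u x v| = |7*0 - (-7)*7|
= |0 - (-49)| = 49

49


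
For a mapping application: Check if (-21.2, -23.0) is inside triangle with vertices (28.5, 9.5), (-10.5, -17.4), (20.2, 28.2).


Cross products: AB x AP = -69.43, BC x BP = 316, CA x CP = -1199.14
All same sign? no

No, outside


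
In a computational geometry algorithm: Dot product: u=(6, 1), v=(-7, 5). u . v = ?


u . v = u_x*v_x + u_y*v_y = 6*(-7) + 1*5
= (-42) + 5 = -37

-37


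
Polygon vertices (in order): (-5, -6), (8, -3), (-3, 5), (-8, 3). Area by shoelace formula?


Shoelace sum: ((-5)*(-3) - 8*(-6)) + (8*5 - (-3)*(-3)) + ((-3)*3 - (-8)*5) + ((-8)*(-6) - (-5)*3)
= 188
Area = |188|/2 = 94

94


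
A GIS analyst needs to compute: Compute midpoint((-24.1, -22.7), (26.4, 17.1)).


M = (((-24.1)+26.4)/2, ((-22.7)+17.1)/2)
= (1.15, -2.8)

(1.15, -2.8)


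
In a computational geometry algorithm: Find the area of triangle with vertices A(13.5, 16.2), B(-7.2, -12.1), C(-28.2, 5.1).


Area = |x_A(y_B-y_C) + x_B(y_C-y_A) + x_C(y_A-y_B)|/2
= |(-232.2) + 79.92 + (-798.06)|/2
= 950.34/2 = 475.17

475.17


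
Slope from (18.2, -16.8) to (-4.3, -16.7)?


slope = (y2-y1)/(x2-x1) = ((-16.7)-(-16.8))/((-4.3)-18.2) = 0.1/(-22.5) = -0.0044

-0.0044


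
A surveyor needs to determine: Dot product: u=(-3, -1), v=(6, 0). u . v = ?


u . v = u_x*v_x + u_y*v_y = (-3)*6 + (-1)*0
= (-18) + 0 = -18

-18


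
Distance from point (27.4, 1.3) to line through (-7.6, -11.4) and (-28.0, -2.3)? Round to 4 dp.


|cross product| = 577.58
|line direction| = sqrt(498.97) = 22.3376
Distance = 577.58/sqrt(498.97) = 25.8568

25.8568


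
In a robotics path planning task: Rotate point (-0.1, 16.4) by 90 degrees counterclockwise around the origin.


90° CCW: (x,y) -> (-y, x)
(-0.1,16.4) -> (-16.4, -0.1)

(-16.4, -0.1)


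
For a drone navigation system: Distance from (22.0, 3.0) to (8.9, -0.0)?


dx=-13.1, dy=-3
d^2 = (-13.1)^2 + (-3)^2 = 180.61
d = sqrt(180.61) = 13.4391

13.4391


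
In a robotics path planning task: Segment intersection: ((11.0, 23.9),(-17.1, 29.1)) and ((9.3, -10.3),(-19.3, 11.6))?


Cross products: d1=-1015.35, d2=-548.68, d3=969.86, d4=503.19
d1*d2 < 0 and d3*d4 < 0? no

No, they don't intersect


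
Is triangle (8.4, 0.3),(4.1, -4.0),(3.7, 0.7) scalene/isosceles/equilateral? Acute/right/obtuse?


Side lengths squared: AB^2=36.98, BC^2=22.25, CA^2=22.25
Sorted: [22.25, 22.25, 36.98]
By sides: Isosceles, By angles: Acute

Isosceles, Acute


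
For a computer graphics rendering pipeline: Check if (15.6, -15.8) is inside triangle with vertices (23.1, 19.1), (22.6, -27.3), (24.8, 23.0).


Cross products: AB x AP = -330.55, BC x BP = 377.4, CA x CP = 30.08
All same sign? no

No, outside


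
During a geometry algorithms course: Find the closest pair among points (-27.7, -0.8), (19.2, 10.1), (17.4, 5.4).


d(P0,P1) = 48.15, d(P0,P2) = 45.5242, d(P1,P2) = 5.0329
Closest: P1 and P2

Closest pair: (19.2, 10.1) and (17.4, 5.4), distance = 5.0329


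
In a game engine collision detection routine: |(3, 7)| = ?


|u| = sqrt(3^2 + 7^2) = sqrt(58) = 7.6158

7.6158


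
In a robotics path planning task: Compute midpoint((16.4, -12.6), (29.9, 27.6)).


M = ((16.4+29.9)/2, ((-12.6)+27.6)/2)
= (23.15, 7.5)

(23.15, 7.5)


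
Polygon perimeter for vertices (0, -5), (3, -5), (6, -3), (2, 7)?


Sides: (0, -5)->(3, -5): sqrt(9) = 3, (3, -5)->(6, -3): sqrt(13) = 3.605551, (6, -3)->(2, 7): sqrt(116) = 10.77033, (2, 7)->(0, -5): sqrt(148) = 12.165525
Sum = 29.541406
Perimeter = 29.5414

29.5414


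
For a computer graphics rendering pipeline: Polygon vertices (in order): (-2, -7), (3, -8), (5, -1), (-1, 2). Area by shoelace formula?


Shoelace sum: ((-2)*(-8) - 3*(-7)) + (3*(-1) - 5*(-8)) + (5*2 - (-1)*(-1)) + ((-1)*(-7) - (-2)*2)
= 94
Area = |94|/2 = 47

47


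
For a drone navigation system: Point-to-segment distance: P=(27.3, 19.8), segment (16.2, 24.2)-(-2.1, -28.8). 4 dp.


Project P onto AB: t = 0.0096 (clamped to [0,1])
Closest point on segment: (16.025, 23.6931)
Distance: 11.9282

11.9282


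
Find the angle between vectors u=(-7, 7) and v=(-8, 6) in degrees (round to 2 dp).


u.v = 98, |u| = sqrt(98) = 9.8995, |v| = sqrt(100) = 10
cos(theta) = u.v/(|u||v|) = 98/sqrt(9800) = 0.989949
theta = acos(0.989949) = 8.13 degrees

8.13 degrees


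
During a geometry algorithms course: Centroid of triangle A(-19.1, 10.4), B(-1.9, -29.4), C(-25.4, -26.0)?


Centroid = ((x_A+x_B+x_C)/3, (y_A+y_B+y_C)/3)
= (((-19.1)+(-1.9)+(-25.4))/3, (10.4+(-29.4)+(-26))/3)
= (-15.4667, -15)

(-15.4667, -15)


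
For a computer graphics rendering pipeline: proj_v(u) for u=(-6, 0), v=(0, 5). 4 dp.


u.v = 0, |v| = sqrt(25) = 5
Scalar projection = u.v / |v| = 0 / sqrt(25) = 0

0


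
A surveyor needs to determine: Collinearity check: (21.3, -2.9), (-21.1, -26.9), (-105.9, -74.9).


Cross product: ((-21.1)-21.3)*((-74.9)-(-2.9)) - ((-26.9)-(-2.9))*((-105.9)-21.3)
= 0

Yes, collinear


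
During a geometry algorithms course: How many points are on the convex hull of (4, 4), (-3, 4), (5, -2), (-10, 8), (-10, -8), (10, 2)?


Convex hull vertices (CCW): (-10, -8), (5, -2), (10, 2), (4, 4), (-10, 8)
Count = 5

5


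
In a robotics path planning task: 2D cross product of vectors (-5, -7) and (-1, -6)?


u x v = u_x*v_y - u_y*v_x = (-5)*(-6) - (-7)*(-1)
= 30 - 7 = 23

23


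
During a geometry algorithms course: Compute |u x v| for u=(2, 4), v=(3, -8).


|u x v| = |2*(-8) - 4*3|
= |(-16) - 12| = 28

28


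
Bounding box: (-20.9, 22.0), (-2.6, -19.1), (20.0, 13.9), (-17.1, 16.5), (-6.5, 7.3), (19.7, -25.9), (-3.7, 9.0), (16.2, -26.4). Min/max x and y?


x range: [-20.9, 20]
y range: [-26.4, 22]
Bounding box: (-20.9,-26.4) to (20,22)

(-20.9,-26.4) to (20,22)


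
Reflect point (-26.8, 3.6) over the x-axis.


Reflection over x-axis: (x,y) -> (x,-y)
(-26.8, 3.6) -> (-26.8, -3.6)

(-26.8, -3.6)


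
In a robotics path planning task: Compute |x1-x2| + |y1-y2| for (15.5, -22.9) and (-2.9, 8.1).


|15.5-(-2.9)| + |(-22.9)-8.1| = 18.4 + 31 = 49.4

49.4


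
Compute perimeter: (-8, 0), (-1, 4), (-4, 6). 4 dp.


Sides: (-8, 0)->(-1, 4): sqrt(65) = 8.062258, (-1, 4)->(-4, 6): sqrt(13) = 3.605551, (-4, 6)->(-8, 0): sqrt(52) = 7.211103
Sum = 18.878912
Perimeter = 18.8789

18.8789


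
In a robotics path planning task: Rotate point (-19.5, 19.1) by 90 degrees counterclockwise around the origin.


90° CCW: (x,y) -> (-y, x)
(-19.5,19.1) -> (-19.1, -19.5)

(-19.1, -19.5)


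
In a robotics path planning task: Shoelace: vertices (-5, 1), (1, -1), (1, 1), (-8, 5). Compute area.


Shoelace sum: ((-5)*(-1) - 1*1) + (1*1 - 1*(-1)) + (1*5 - (-8)*1) + ((-8)*1 - (-5)*5)
= 36
Area = |36|/2 = 18

18


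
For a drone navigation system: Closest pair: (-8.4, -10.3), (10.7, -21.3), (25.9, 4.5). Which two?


d(P0,P1) = 22.0411, d(P0,P2) = 37.3568, d(P1,P2) = 29.9446
Closest: P0 and P1

Closest pair: (-8.4, -10.3) and (10.7, -21.3), distance = 22.0411


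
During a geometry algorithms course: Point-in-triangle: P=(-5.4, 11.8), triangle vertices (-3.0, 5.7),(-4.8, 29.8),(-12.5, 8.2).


Cross products: AB x AP = 46.86, BC x BP = 125.64, CA x CP = 51.95
All same sign? yes

Yes, inside


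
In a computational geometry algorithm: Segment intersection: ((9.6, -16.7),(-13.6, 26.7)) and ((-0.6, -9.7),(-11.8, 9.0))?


Cross products: d1=-112.34, d2=-164.58, d3=280.28, d4=332.52
d1*d2 < 0 and d3*d4 < 0? no

No, they don't intersect


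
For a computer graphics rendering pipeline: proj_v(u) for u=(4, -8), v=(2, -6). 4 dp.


u.v = 56, |v| = sqrt(40) = 6.3246
Scalar projection = u.v / |v| = 56 / sqrt(40) = 8.8544

8.8544


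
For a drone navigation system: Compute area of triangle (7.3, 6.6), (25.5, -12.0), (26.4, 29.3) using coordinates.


Area = |x_A(y_B-y_C) + x_B(y_C-y_A) + x_C(y_A-y_B)|/2
= |(-301.49) + 578.85 + 491.04|/2
= 768.4/2 = 384.2

384.2


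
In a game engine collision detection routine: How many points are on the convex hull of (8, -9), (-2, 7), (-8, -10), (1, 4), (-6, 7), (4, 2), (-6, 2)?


Convex hull vertices (CCW): (-8, -10), (8, -9), (4, 2), (-2, 7), (-6, 7)
Count = 5

5


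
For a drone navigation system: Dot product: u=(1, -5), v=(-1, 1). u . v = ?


u . v = u_x*v_x + u_y*v_y = 1*(-1) + (-5)*1
= (-1) + (-5) = -6

-6


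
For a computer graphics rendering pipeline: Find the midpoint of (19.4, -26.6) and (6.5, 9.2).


M = ((19.4+6.5)/2, ((-26.6)+9.2)/2)
= (12.95, -8.7)

(12.95, -8.7)


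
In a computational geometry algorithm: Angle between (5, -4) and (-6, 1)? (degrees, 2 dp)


u.v = -34, |u| = sqrt(41) = 6.4031, |v| = sqrt(37) = 6.0828
cos(theta) = u.v/(|u||v|) = -34/sqrt(1517) = -0.872943
theta = acos(-0.872943) = 150.8 degrees

150.8 degrees


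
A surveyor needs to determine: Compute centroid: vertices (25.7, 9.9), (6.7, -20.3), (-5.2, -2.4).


Centroid = ((x_A+x_B+x_C)/3, (y_A+y_B+y_C)/3)
= ((25.7+6.7+(-5.2))/3, (9.9+(-20.3)+(-2.4))/3)
= (9.0667, -4.2667)

(9.0667, -4.2667)


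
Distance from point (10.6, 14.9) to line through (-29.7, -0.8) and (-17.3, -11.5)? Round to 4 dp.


|cross product| = 625.89
|line direction| = sqrt(268.25) = 16.3783
Distance = 625.89/sqrt(268.25) = 38.2145

38.2145


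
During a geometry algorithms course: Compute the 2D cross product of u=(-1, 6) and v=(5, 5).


u x v = u_x*v_y - u_y*v_x = (-1)*5 - 6*5
= (-5) - 30 = -35

-35


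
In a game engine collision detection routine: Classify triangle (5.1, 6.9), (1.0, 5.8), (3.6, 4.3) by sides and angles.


Side lengths squared: AB^2=18.02, BC^2=9.01, CA^2=9.01
Sorted: [9.01, 9.01, 18.02]
By sides: Isosceles, By angles: Right

Isosceles, Right


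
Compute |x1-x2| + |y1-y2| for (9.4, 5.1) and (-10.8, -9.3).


|9.4-(-10.8)| + |5.1-(-9.3)| = 20.2 + 14.4 = 34.6

34.6


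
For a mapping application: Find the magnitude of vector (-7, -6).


|u| = sqrt((-7)^2 + (-6)^2) = sqrt(85) = 9.2195

9.2195


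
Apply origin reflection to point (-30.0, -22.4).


Reflection over origin: (x,y) -> (-x,-y)
(-30, -22.4) -> (30, 22.4)

(30, 22.4)


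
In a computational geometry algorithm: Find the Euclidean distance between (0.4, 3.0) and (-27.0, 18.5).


dx=-27.4, dy=15.5
d^2 = (-27.4)^2 + 15.5^2 = 991.01
d = sqrt(991.01) = 31.4803

31.4803


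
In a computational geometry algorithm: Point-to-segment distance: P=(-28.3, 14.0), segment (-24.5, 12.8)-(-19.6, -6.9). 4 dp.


Project P onto AB: t = 0 (clamped to [0,1])
Closest point on segment: (-24.5, 12.8)
Distance: 3.985

3.985


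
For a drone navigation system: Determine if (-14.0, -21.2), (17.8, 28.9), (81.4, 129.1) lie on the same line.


Cross product: (17.8-(-14))*(129.1-(-21.2)) - (28.9-(-21.2))*(81.4-(-14))
= 0

Yes, collinear


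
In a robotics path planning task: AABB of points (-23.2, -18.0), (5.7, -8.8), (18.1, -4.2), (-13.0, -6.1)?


x range: [-23.2, 18.1]
y range: [-18, -4.2]
Bounding box: (-23.2,-18) to (18.1,-4.2)

(-23.2,-18) to (18.1,-4.2)


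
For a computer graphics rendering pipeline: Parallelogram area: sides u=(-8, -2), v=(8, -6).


|u x v| = |(-8)*(-6) - (-2)*8|
= |48 - (-16)| = 64

64


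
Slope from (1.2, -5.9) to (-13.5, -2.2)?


slope = (y2-y1)/(x2-x1) = ((-2.2)-(-5.9))/((-13.5)-1.2) = 3.7/(-14.7) = -0.2517

-0.2517


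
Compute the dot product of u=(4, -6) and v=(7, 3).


u . v = u_x*v_x + u_y*v_y = 4*7 + (-6)*3
= 28 + (-18) = 10

10


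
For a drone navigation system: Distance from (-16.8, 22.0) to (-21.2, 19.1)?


dx=-4.4, dy=-2.9
d^2 = (-4.4)^2 + (-2.9)^2 = 27.77
d = sqrt(27.77) = 5.2697

5.2697


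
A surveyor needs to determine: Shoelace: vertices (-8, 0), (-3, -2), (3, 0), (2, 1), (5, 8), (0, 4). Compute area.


Shoelace sum: ((-8)*(-2) - (-3)*0) + ((-3)*0 - 3*(-2)) + (3*1 - 2*0) + (2*8 - 5*1) + (5*4 - 0*8) + (0*0 - (-8)*4)
= 88
Area = |88|/2 = 44

44


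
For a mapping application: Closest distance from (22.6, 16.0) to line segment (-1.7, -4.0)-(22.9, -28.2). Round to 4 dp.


Project P onto AB: t = 0.0955 (clamped to [0,1])
Closest point on segment: (0.6505, -6.3123)
Distance: 31.2989

31.2989


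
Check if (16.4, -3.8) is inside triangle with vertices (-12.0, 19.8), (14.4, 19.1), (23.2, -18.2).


Cross products: AB x AP = -603.16, BC x BP = -126.92, CA x CP = -248.48
All same sign? yes

Yes, inside


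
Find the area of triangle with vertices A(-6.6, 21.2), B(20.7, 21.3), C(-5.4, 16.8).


Area = |x_A(y_B-y_C) + x_B(y_C-y_A) + x_C(y_A-y_B)|/2
= |(-29.7) + (-91.08) + 0.54|/2
= 120.24/2 = 60.12

60.12


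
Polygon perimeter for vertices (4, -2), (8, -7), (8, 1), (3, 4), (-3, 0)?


Sides: (4, -2)->(8, -7): sqrt(41) = 6.403124, (8, -7)->(8, 1): sqrt(64) = 8, (8, 1)->(3, 4): sqrt(34) = 5.830952, (3, 4)->(-3, 0): sqrt(52) = 7.211103, (-3, 0)->(4, -2): sqrt(53) = 7.28011
Sum = 34.725289
Perimeter = 34.7253

34.7253


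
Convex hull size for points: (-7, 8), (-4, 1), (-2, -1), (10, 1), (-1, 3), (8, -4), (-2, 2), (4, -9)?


Convex hull vertices (CCW): (-7, 8), (-4, 1), (4, -9), (8, -4), (10, 1)
Count = 5

5


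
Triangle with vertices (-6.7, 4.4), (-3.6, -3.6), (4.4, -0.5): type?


Side lengths squared: AB^2=73.61, BC^2=73.61, CA^2=147.22
Sorted: [73.61, 73.61, 147.22]
By sides: Isosceles, By angles: Right

Isosceles, Right


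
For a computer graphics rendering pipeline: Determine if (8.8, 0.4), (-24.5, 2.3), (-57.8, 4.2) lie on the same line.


Cross product: ((-24.5)-8.8)*(4.2-0.4) - (2.3-0.4)*((-57.8)-8.8)
= 0

Yes, collinear


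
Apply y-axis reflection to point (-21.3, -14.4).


Reflection over y-axis: (x,y) -> (-x,y)
(-21.3, -14.4) -> (21.3, -14.4)

(21.3, -14.4)


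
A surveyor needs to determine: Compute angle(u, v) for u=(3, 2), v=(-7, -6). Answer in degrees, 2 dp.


u.v = -33, |u| = sqrt(13) = 3.6056, |v| = sqrt(85) = 9.2195
cos(theta) = u.v/(|u||v|) = -33/sqrt(1105) = -0.992734
theta = acos(-0.992734) = 173.09 degrees

173.09 degrees


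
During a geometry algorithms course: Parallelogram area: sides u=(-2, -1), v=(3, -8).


|u x v| = |(-2)*(-8) - (-1)*3|
= |16 - (-3)| = 19

19


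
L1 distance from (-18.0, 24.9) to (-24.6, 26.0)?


|(-18)-(-24.6)| + |24.9-26| = 6.6 + 1.1 = 7.7

7.7


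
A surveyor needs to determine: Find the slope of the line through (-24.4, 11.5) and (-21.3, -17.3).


slope = (y2-y1)/(x2-x1) = ((-17.3)-11.5)/((-21.3)-(-24.4)) = (-28.8)/3.1 = -9.2903

-9.2903


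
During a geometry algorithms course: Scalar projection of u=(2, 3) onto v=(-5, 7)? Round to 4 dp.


u.v = 11, |v| = sqrt(74) = 8.6023
Scalar projection = u.v / |v| = 11 / sqrt(74) = 1.2787

1.2787


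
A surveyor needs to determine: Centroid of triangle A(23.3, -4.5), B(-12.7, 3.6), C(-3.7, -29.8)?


Centroid = ((x_A+x_B+x_C)/3, (y_A+y_B+y_C)/3)
= ((23.3+(-12.7)+(-3.7))/3, ((-4.5)+3.6+(-29.8))/3)
= (2.3, -10.2333)

(2.3, -10.2333)


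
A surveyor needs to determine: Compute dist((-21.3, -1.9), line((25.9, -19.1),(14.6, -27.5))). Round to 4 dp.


|cross product| = 590.84
|line direction| = sqrt(198.25) = 14.0801
Distance = 590.84/sqrt(198.25) = 41.9627

41.9627


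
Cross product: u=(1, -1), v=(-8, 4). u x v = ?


u x v = u_x*v_y - u_y*v_x = 1*4 - (-1)*(-8)
= 4 - 8 = -4

-4


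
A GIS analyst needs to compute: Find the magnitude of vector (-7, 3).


|u| = sqrt((-7)^2 + 3^2) = sqrt(58) = 7.6158

7.6158


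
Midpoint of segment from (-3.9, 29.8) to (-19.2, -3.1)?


M = (((-3.9)+(-19.2))/2, (29.8+(-3.1))/2)
= (-11.55, 13.35)

(-11.55, 13.35)


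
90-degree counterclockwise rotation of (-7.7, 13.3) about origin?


90° CCW: (x,y) -> (-y, x)
(-7.7,13.3) -> (-13.3, -7.7)

(-13.3, -7.7)


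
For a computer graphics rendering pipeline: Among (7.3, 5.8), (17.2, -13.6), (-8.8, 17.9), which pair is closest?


d(P0,P1) = 21.78, d(P0,P2) = 20.14, d(P1,P2) = 40.8442
Closest: P0 and P2

Closest pair: (7.3, 5.8) and (-8.8, 17.9), distance = 20.14


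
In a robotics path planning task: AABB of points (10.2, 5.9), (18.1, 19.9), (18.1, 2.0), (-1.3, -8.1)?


x range: [-1.3, 18.1]
y range: [-8.1, 19.9]
Bounding box: (-1.3,-8.1) to (18.1,19.9)

(-1.3,-8.1) to (18.1,19.9)


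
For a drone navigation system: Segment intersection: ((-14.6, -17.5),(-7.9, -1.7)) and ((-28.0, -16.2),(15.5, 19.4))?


Cross products: d1=-533.59, d2=-84.81, d3=220.43, d4=-228.35
d1*d2 < 0 and d3*d4 < 0? no

No, they don't intersect


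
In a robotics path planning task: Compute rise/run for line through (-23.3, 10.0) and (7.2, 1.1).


slope = (y2-y1)/(x2-x1) = (1.1-10)/(7.2-(-23.3)) = (-8.9)/30.5 = -0.2918

-0.2918


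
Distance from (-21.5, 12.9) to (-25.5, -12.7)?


dx=-4, dy=-25.6
d^2 = (-4)^2 + (-25.6)^2 = 671.36
d = sqrt(671.36) = 25.9106

25.9106


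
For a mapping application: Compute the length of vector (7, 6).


|u| = sqrt(7^2 + 6^2) = sqrt(85) = 9.2195

9.2195


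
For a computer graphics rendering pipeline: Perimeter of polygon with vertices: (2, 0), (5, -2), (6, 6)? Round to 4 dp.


Sides: (2, 0)->(5, -2): sqrt(13) = 3.605551, (5, -2)->(6, 6): sqrt(65) = 8.062258, (6, 6)->(2, 0): sqrt(52) = 7.211103
Sum = 18.878912
Perimeter = 18.8789

18.8789


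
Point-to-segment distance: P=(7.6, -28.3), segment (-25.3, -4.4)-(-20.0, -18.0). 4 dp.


Project P onto AB: t = 1 (clamped to [0,1])
Closest point on segment: (-20, -18)
Distance: 29.4593

29.4593


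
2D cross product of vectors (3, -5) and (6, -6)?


u x v = u_x*v_y - u_y*v_x = 3*(-6) - (-5)*6
= (-18) - (-30) = 12

12


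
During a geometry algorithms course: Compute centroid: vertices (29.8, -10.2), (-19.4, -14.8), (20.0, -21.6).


Centroid = ((x_A+x_B+x_C)/3, (y_A+y_B+y_C)/3)
= ((29.8+(-19.4)+20)/3, ((-10.2)+(-14.8)+(-21.6))/3)
= (10.1333, -15.5333)

(10.1333, -15.5333)


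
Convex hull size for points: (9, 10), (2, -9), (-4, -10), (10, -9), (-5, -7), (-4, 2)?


Convex hull vertices (CCW): (-5, -7), (-4, -10), (10, -9), (9, 10), (-4, 2)
Count = 5

5


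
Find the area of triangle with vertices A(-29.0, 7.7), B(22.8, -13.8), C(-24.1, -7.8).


Area = |x_A(y_B-y_C) + x_B(y_C-y_A) + x_C(y_A-y_B)|/2
= |174 + (-353.4) + (-518.15)|/2
= 697.55/2 = 348.775

348.775


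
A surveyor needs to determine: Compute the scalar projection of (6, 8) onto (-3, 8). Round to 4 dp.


u.v = 46, |v| = sqrt(73) = 8.544
Scalar projection = u.v / |v| = 46 / sqrt(73) = 5.3839

5.3839


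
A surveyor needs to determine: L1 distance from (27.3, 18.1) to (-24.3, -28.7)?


|27.3-(-24.3)| + |18.1-(-28.7)| = 51.6 + 46.8 = 98.4

98.4


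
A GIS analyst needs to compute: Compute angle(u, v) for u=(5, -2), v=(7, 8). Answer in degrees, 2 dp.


u.v = 19, |u| = sqrt(29) = 5.3852, |v| = sqrt(113) = 10.6301
cos(theta) = u.v/(|u||v|) = 19/sqrt(3277) = 0.331906
theta = acos(0.331906) = 70.62 degrees

70.62 degrees


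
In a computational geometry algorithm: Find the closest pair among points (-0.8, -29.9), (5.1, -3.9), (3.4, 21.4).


d(P0,P1) = 26.661, d(P0,P2) = 51.4716, d(P1,P2) = 25.3571
Closest: P1 and P2

Closest pair: (5.1, -3.9) and (3.4, 21.4), distance = 25.3571


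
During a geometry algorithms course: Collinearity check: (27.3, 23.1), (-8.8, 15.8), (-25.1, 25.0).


Cross product: ((-8.8)-27.3)*(25-23.1) - (15.8-23.1)*((-25.1)-27.3)
= -451.11

No, not collinear


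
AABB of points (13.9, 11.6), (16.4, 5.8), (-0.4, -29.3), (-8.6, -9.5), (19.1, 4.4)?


x range: [-8.6, 19.1]
y range: [-29.3, 11.6]
Bounding box: (-8.6,-29.3) to (19.1,11.6)

(-8.6,-29.3) to (19.1,11.6)


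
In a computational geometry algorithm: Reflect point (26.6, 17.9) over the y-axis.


Reflection over y-axis: (x,y) -> (-x,y)
(26.6, 17.9) -> (-26.6, 17.9)

(-26.6, 17.9)


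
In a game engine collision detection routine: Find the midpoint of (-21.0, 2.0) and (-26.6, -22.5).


M = (((-21)+(-26.6))/2, (2+(-22.5))/2)
= (-23.8, -10.25)

(-23.8, -10.25)


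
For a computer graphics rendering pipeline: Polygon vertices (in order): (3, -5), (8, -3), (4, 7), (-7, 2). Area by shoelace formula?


Shoelace sum: (3*(-3) - 8*(-5)) + (8*7 - 4*(-3)) + (4*2 - (-7)*7) + ((-7)*(-5) - 3*2)
= 185
Area = |185|/2 = 92.5

92.5


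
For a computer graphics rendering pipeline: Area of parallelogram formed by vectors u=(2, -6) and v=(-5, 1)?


|u x v| = |2*1 - (-6)*(-5)|
= |2 - 30| = 28

28


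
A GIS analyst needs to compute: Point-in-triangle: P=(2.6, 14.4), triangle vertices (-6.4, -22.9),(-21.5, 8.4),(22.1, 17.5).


Cross products: AB x AP = -844.93, BC x BP = 42.29, CA x CP = -699.45
All same sign? no

No, outside


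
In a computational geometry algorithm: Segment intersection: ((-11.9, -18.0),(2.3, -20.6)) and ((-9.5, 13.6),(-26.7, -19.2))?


Cross products: d1=464.8, d2=975.28, d3=454.96, d4=-55.52
d1*d2 < 0 and d3*d4 < 0? no

No, they don't intersect


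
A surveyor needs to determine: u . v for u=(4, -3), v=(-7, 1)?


u . v = u_x*v_x + u_y*v_y = 4*(-7) + (-3)*1
= (-28) + (-3) = -31

-31


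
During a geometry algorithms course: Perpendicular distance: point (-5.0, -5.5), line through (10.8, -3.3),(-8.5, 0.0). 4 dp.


|cross product| = 94.6
|line direction| = sqrt(383.38) = 19.5801
Distance = 94.6/sqrt(383.38) = 4.8314

4.8314


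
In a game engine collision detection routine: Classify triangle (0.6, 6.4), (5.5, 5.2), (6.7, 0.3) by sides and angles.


Side lengths squared: AB^2=25.45, BC^2=25.45, CA^2=74.42
Sorted: [25.45, 25.45, 74.42]
By sides: Isosceles, By angles: Obtuse

Isosceles, Obtuse


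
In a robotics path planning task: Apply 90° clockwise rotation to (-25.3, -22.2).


90° CW: (x,y) -> (y, -x)
(-25.3,-22.2) -> (-22.2, 25.3)

(-22.2, 25.3)


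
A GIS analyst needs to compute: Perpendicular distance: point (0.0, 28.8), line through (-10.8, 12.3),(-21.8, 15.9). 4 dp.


|cross product| = 220.38
|line direction| = sqrt(133.96) = 11.5741
Distance = 220.38/sqrt(133.96) = 19.0408

19.0408


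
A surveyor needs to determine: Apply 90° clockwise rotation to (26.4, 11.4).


90° CW: (x,y) -> (y, -x)
(26.4,11.4) -> (11.4, -26.4)

(11.4, -26.4)


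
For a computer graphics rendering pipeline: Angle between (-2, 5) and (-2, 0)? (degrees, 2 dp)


u.v = 4, |u| = sqrt(29) = 5.3852, |v| = sqrt(4) = 2
cos(theta) = u.v/(|u||v|) = 4/sqrt(116) = 0.371391
theta = acos(0.371391) = 68.2 degrees

68.2 degrees


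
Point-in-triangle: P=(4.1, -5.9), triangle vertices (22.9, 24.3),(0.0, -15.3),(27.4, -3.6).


Cross products: AB x AP = -52.9, BC x BP = 209.59, CA x CP = 660.42
All same sign? no

No, outside


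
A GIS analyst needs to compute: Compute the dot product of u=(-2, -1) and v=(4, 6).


u . v = u_x*v_x + u_y*v_y = (-2)*4 + (-1)*6
= (-8) + (-6) = -14

-14


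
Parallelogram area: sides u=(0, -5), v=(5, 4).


|u x v| = |0*4 - (-5)*5|
= |0 - (-25)| = 25

25


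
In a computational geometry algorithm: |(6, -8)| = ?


|u| = sqrt(6^2 + (-8)^2) = sqrt(100) = 10

10


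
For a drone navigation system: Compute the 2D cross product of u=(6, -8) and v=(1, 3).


u x v = u_x*v_y - u_y*v_x = 6*3 - (-8)*1
= 18 - (-8) = 26

26


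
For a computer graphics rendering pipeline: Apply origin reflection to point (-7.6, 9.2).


Reflection over origin: (x,y) -> (-x,-y)
(-7.6, 9.2) -> (7.6, -9.2)

(7.6, -9.2)


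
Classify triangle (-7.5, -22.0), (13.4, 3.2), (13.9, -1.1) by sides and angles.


Side lengths squared: AB^2=1071.85, BC^2=18.74, CA^2=894.77
Sorted: [18.74, 894.77, 1071.85]
By sides: Scalene, By angles: Obtuse

Scalene, Obtuse


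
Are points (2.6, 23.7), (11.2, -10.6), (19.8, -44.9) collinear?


Cross product: (11.2-2.6)*((-44.9)-23.7) - ((-10.6)-23.7)*(19.8-2.6)
= 0

Yes, collinear


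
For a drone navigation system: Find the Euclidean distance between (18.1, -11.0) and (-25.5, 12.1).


dx=-43.6, dy=23.1
d^2 = (-43.6)^2 + 23.1^2 = 2434.57
d = sqrt(2434.57) = 49.3414

49.3414


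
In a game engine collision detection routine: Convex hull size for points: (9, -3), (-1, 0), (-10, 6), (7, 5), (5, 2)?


Convex hull vertices (CCW): (-10, 6), (-1, 0), (9, -3), (7, 5)
Count = 4

4


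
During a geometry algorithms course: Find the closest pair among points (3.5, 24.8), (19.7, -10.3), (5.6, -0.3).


d(P0,P1) = 38.6581, d(P0,P2) = 25.1877, d(P1,P2) = 17.2861
Closest: P1 and P2

Closest pair: (19.7, -10.3) and (5.6, -0.3), distance = 17.2861


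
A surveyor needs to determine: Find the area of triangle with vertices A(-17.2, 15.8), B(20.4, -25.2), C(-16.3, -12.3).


Area = |x_A(y_B-y_C) + x_B(y_C-y_A) + x_C(y_A-y_B)|/2
= |221.88 + (-573.24) + (-668.3)|/2
= 1019.66/2 = 509.83

509.83


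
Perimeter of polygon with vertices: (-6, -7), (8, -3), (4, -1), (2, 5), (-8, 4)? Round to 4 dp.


Sides: (-6, -7)->(8, -3): sqrt(212) = 14.56022, (8, -3)->(4, -1): sqrt(20) = 4.472136, (4, -1)->(2, 5): sqrt(40) = 6.324555, (2, 5)->(-8, 4): sqrt(101) = 10.049876, (-8, 4)->(-6, -7): sqrt(125) = 11.18034
Sum = 46.587127
Perimeter = 46.5871

46.5871


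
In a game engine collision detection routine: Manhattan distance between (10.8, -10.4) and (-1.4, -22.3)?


|10.8-(-1.4)| + |(-10.4)-(-22.3)| = 12.2 + 11.9 = 24.1

24.1


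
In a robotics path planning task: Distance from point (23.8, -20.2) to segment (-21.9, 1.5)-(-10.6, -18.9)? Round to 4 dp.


Project P onto AB: t = 1 (clamped to [0,1])
Closest point on segment: (-10.6, -18.9)
Distance: 34.4246

34.4246


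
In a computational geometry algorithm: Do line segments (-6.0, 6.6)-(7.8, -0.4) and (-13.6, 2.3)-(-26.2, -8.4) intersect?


Cross products: d1=27.14, d2=263, d3=-112.54, d4=-348.4
d1*d2 < 0 and d3*d4 < 0? no

No, they don't intersect


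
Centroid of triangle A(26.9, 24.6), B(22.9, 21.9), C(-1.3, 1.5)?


Centroid = ((x_A+x_B+x_C)/3, (y_A+y_B+y_C)/3)
= ((26.9+22.9+(-1.3))/3, (24.6+21.9+1.5)/3)
= (16.1667, 16)

(16.1667, 16)
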